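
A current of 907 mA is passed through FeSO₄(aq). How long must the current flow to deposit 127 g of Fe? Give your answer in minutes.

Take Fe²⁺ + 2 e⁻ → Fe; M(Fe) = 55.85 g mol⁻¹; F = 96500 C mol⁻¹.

n(Fe) = m/M = 127 / 55.85 = 2.274 mol.
Each Fe atom requires 2 electrons, so n(e⁻) = 2 × 2.274 = 4.548 mol.
Q = n(e⁻)·F = 4.548 × 96500 = 438900 C.
t = Q/I = 438900 / 0.9070 A = 483900 s = 8060 min.

8060 min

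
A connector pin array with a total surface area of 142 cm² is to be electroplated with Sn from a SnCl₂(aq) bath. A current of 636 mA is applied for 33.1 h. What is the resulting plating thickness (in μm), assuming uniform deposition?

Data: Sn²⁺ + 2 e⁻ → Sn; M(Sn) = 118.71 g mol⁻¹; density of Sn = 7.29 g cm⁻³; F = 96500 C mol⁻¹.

450 μm

Q = I·t = 0.6360 × 119160 = 75790 C; n(e⁻) = 0.7853 mol.
n(Sn) = n(e⁻)/2 = 0.3927 mol, so m = 0.3927 × 118.71 = 46.61 g.
Volume = m/ρ = 46.61 / 7.29 = 6.394 cm³.
Thickness = V/A = 6.394 / 142 = 0.0450 cm = 450 μm.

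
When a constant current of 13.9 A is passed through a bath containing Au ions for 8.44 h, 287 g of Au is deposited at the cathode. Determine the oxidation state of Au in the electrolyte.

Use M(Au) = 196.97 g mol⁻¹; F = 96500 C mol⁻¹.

Q = I·t = 13.90 A × 30384 s = 422300 C, so n(e⁻) = 422300/96500 = 4.377 mol.
n(Au) deposited = 287 / 196.97 = 1.457 mol.
Electrons per atom = n(e⁻)/n(Au) = 4.377 / 1.457 = 3.00 ≈ 3, so the ion is Au³⁺.

+3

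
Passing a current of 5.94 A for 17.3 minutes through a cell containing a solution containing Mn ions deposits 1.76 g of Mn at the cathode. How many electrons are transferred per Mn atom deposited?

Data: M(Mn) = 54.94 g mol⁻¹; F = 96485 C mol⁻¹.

Q = I·t = 5.940 A × 1038.0 s = 6166 C, so n(e⁻) = 6166/96485 = 0.06390 mol.
n(Mn) deposited = 1.76 / 54.94 = 0.03203 mol.
Electrons per atom = n(e⁻)/n(Mn) = 0.06390 / 0.03203 = 1.99 ≈ 2, so the ion is Mn²⁺.

2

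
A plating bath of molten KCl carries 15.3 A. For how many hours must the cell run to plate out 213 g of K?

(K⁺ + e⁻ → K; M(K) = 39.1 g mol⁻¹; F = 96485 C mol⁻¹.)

9.54 h

n(K) = m/M = 213 / 39.1 = 5.448 mol.
Each K atom requires 1 electron, so n(e⁻) = 1 × 5.448 = 5.448 mol.
Q = n(e⁻)·F = 5.448 × 96485 = 525600 C.
t = Q/I = 525600 / 15.30 A = 34350 s = 9.54 h.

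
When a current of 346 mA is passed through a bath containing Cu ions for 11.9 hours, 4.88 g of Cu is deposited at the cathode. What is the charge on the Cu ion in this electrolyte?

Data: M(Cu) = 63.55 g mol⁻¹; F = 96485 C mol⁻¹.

+2

Q = I·t = 0.3460 A × 42840 s = 14820 C, so n(e⁻) = 14820/96485 = 0.1536 mol.
n(Cu) deposited = 4.88 / 63.55 = 0.07679 mol.
Electrons per atom = n(e⁻)/n(Cu) = 0.1536 / 0.07679 = 2.00 ≈ 2, so the ion is Cu²⁺.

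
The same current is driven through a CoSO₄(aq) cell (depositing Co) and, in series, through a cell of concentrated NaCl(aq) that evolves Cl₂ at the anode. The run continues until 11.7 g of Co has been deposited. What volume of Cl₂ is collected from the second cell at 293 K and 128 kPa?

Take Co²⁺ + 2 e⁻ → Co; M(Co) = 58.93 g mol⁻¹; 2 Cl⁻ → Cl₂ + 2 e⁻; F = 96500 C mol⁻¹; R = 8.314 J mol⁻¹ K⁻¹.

3.78 L

n(Co) = 11.7 / 58.93 = 0.1985 mol, so n(e⁻) = 2 × 0.1985 = 0.3971 mol.
The cells are in series, so the same 0.3971 mol of electrons passes through the second cell.
2 Cl⁻ → Cl₂ + 2 e⁻ — 2 mol e⁻ per mol Cl₂, so n(Cl₂) = 0.3971/2 = 0.1985 mol.
V = nRT/P = (0.1985 × 8.314 × 293) / (128 × 10³) = 0.00378 m³ = 3.78 L.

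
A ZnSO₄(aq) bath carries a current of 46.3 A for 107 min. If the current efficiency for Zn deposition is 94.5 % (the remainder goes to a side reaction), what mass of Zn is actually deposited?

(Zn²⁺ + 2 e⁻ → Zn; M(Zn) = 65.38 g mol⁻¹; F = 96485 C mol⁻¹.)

95.2 g

Q = I·t = 46.30 × 6420.0 = 297200 C.
n(e⁻) = 297200/96485 = 3.081 mol; theoretically n(Zn) = 3.081/2 = 1.540 mol, m_theo = 100.7 g.
At 94.5 % efficiency, m_actual = 0.945 × 100.7 = 95.2 g.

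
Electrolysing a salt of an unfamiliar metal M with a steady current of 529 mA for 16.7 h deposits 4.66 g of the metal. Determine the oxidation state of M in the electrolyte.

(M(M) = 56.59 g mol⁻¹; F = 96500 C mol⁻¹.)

+4

Q = I·t = 0.5290 A × 60120 s = 31800 C, so n(e⁻) = 31800/96500 = 0.3296 mol.
n(M) deposited = 4.66 / 56.59 = 0.08235 mol.
Electrons per atom = n(e⁻)/n(M) = 0.3296 / 0.08235 = 4.00 ≈ 4, so the ion is M⁴⁺.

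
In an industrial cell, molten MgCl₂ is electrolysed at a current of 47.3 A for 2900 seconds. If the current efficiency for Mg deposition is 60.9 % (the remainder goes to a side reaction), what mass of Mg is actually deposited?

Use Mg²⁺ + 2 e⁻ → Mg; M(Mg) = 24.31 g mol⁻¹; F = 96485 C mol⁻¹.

10.5 g

Q = I·t = 47.30 × 2900.0 = 137200 C.
n(e⁻) = 137200/96485 = 1.422 mol; theoretically n(Mg) = 1.422/2 = 0.7108 mol, m_theo = 17.28 g.
At 60.9 % efficiency, m_actual = 0.609 × 17.28 = 10.5 g.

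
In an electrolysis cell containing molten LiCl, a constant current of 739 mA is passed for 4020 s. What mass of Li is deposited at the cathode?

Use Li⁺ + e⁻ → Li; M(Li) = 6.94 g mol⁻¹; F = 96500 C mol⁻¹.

0.214 g

Q = I·t = 0.7390 A × 4020.0 s = 2971 C.
n(e⁻) = Q/F = 2971 / 96500 = 0.03079 mol.
Li⁺ + e⁻ → Li, so n(Li) = n(e⁻)/1 = 0.03079 mol.
m = n·M = 0.03079 × 6.94 = 0.214 g.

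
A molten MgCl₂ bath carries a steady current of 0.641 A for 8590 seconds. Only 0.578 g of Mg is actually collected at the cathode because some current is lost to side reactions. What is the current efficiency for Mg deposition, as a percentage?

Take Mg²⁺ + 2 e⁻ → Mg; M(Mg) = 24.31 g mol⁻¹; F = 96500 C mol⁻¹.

83.3 %

Q = I·t = 0.6410 × 8590.0 = 5506 C; n(e⁻) = 5506/96500 = 0.05706 mol.
Theoretical n(Mg) = n(e⁻)/2 = 0.02853 mol, i.e. m_theo = 0.02853 × 24.31 = 0.6936 g.
Efficiency = m_actual / m_theo = 0.578 / 0.6936 = 83.3 %.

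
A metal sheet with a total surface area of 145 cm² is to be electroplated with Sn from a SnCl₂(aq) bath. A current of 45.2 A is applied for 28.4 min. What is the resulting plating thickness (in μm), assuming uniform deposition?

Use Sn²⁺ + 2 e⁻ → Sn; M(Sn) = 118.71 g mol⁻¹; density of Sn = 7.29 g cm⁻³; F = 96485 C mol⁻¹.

448 μm

Q = I·t = 45.20 × 1704.0 = 77020 C; n(e⁻) = 0.7983 mol.
n(Sn) = n(e⁻)/2 = 0.3991 mol, so m = 0.3991 × 118.71 = 47.38 g.
Volume = m/ρ = 47.38 / 7.29 = 6.499 cm³.
Thickness = V/A = 6.499 / 145 = 0.0448 cm = 448 μm.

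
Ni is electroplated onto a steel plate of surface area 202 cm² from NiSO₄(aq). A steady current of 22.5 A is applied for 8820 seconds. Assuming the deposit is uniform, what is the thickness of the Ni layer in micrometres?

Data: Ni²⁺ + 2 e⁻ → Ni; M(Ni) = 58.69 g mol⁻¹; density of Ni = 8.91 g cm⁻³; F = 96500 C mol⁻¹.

335 μm

Q = I·t = 22.50 × 8820.0 = 198400 C; n(e⁻) = 2.056 mol.
n(Ni) = n(e⁻)/2 = 1.028 mol, so m = 1.028 × 58.69 = 60.35 g.
Volume = m/ρ = 60.35 / 8.91 = 6.773 cm³.
Thickness = V/A = 6.773 / 202 = 0.0335 cm = 335 μm.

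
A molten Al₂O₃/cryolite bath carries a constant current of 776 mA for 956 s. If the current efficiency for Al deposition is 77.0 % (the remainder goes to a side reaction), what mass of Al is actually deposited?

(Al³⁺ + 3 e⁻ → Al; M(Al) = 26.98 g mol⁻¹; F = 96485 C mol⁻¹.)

Q = I·t = 0.7760 × 956.00 = 741.9 C.
n(e⁻) = 741.9/96485 = 0.007689 mol; theoretically n(Al) = 0.007689/3 = 0.002563 mol, m_theo = 0.06915 g.
At 77.0 % efficiency, m_actual = 0.770 × 0.06915 = 0.0532 g.

0.0532 g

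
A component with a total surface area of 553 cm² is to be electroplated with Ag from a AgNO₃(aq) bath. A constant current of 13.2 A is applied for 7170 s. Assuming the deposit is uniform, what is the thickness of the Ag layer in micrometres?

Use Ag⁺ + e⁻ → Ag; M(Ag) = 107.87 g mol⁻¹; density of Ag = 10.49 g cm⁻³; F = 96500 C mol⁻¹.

182 μm

Q = I·t = 13.20 × 7170.0 = 94640 C; n(e⁻) = 0.9808 mol.
n(Ag) = n(e⁻)/1 = 0.9808 mol, so m = 0.9808 × 107.87 = 105.8 g.
Volume = m/ρ = 105.8 / 10.49 = 10.09 cm³.
Thickness = V/A = 10.09 / 553 = 0.0182 cm = 182 μm.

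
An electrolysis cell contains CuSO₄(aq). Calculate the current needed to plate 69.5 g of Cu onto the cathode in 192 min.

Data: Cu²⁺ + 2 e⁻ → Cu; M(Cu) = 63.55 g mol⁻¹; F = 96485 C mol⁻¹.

n(Cu) = 69.5 / 63.55 = 1.094 mol.
n(e⁻) = 2 × 1.094 = 2.187 mol.
Q = n(e⁻)·F = 2.187 × 96485 = 211000 C.
I = Q/t = 211000 / 11520 s = 18.3 A.

18.3 A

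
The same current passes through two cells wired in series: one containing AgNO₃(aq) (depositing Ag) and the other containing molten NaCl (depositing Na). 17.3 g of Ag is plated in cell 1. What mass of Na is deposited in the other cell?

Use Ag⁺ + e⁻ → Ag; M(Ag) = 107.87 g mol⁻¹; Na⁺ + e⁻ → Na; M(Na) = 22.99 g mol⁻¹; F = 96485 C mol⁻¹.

3.69 g

n(Ag) = 17.3 / 107.87 = 0.1604 mol.
Since Ag⁺ + e⁻ → Ag, n(e⁻) passed = 1 × 0.1604 = 0.1604 mol.
Cells in series carry the same charge, so the same 0.1604 mol of electrons passes through cell 2.
Na⁺ + e⁻ → Na, so n(Na) = 0.1604 / 1 = 0.1604 mol.
m(Na) = 0.1604 × 22.99 = 3.69 g.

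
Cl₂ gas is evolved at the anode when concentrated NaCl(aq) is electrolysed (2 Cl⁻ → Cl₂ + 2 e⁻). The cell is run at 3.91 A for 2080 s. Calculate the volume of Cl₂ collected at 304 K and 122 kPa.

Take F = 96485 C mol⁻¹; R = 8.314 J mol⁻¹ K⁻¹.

0.873 L

Q = I·t = 3.910 A × 2080.0 s = 8133 C.
n(e⁻) = Q/F = 8133 / 96485 = 0.08429 mol.
2 electrons are transferred per Cl₂ molecule, so n(Cl₂) = 0.08429 / 2 = 0.04215 mol.
V = nRT/P = (0.04215 × 8.314 × 304) / (122 × 10³ Pa) = 8.73 × 10⁻⁴ m³ = 0.873 L.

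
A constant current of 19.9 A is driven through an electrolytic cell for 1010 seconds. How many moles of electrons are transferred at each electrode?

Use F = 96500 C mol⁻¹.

Q = I·t = 19.90 A × 1010.0 s = 20100 C.
n(e⁻) = Q/F = 20100 / 96500 = 0.208 mol.

0.208 mol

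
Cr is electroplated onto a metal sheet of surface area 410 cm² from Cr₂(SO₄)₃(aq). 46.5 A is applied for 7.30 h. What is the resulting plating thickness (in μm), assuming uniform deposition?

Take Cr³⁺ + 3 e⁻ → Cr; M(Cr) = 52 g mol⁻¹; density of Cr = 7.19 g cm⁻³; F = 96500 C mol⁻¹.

745 μm

Q = I·t = 46.50 × 26280 = 1222000 C; n(e⁻) = 12.66 mol.
n(Cr) = n(e⁻)/3 = 4.221 mol, so m = 4.221 × 52 = 219.5 g.
Volume = m/ρ = 219.5 / 7.19 = 30.53 cm³.
Thickness = V/A = 30.53 / 410 = 0.0745 cm = 745 μm.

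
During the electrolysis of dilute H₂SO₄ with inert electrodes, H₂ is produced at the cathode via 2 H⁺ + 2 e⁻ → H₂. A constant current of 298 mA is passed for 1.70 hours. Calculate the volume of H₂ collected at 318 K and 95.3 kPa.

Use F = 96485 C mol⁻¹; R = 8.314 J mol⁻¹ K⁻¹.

Q = I·t = 0.2980 A × 6120.0 s = 1824 C.
n(e⁻) = Q/F = 1824 / 96485 = 0.01890 mol.
2 electrons are transferred per H₂ molecule, so n(H₂) = 0.01890 / 2 = 0.009451 mol.
V = nRT/P = (0.009451 × 8.314 × 318) / (95.3 × 10³ Pa) = 2.62 × 10⁻⁴ m³ = 0.262 L.

0.262 L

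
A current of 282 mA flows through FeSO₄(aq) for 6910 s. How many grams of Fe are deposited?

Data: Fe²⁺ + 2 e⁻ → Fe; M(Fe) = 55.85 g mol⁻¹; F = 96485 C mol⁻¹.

0.564 g

Q = I·t = 0.2820 A × 6910.0 s = 1949 C.
n(e⁻) = Q/F = 1949 / 96485 = 0.02020 mol.
Fe²⁺ + 2 e⁻ → Fe, so n(Fe) = n(e⁻)/2 = 0.01010 mol.
m = n·M = 0.01010 × 55.85 = 0.564 g.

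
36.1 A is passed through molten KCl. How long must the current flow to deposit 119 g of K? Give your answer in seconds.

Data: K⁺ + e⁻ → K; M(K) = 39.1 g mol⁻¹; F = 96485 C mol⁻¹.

8130 s

n(K) = m/M = 119 / 39.1 = 3.043 mol.
Each K atom requires 1 electron, so n(e⁻) = 1 × 3.043 = 3.043 mol.
Q = n(e⁻)·F = 3.043 × 96485 = 293600 C.
t = Q/I = 293600 / 36.10 A = 8134 s.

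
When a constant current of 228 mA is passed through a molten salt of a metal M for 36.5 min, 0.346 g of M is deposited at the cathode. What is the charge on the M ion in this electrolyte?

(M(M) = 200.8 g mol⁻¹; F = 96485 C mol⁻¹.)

+3

Q = I·t = 0.2280 A × 2190.0 s = 499.3 C, so n(e⁻) = 499.3/96485 = 0.005175 mol.
n(M) deposited = 0.346 / 200.8 = 0.001723 mol.
Electrons per atom = n(e⁻)/n(M) = 0.005175 / 0.001723 = 3.00 ≈ 3, so the ion is M³⁺.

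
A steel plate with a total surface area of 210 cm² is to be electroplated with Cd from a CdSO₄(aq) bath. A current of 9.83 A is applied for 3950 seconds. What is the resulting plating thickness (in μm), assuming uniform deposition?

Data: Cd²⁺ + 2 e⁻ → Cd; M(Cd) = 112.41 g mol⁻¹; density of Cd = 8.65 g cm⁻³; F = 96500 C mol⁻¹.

124 μm

Q = I·t = 9.830 × 3950.0 = 38830 C; n(e⁻) = 0.4024 mol.
n(Cd) = n(e⁻)/2 = 0.2012 mol, so m = 0.2012 × 112.41 = 22.62 g.
Volume = m/ρ = 22.62 / 8.65 = 2.614 cm³.
Thickness = V/A = 2.614 / 210 = 0.0124 cm = 124 μm.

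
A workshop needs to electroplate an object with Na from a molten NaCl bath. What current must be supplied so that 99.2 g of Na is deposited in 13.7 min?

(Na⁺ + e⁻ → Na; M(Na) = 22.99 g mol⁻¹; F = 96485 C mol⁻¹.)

n(Na) = 99.2 / 22.99 = 4.315 mol.
n(e⁻) = 1 × 4.315 = 4.315 mol.
Q = n(e⁻)·F = 4.315 × 96485 = 416300 C.
I = Q/t = 416300 / 822.00 s = 506 A.

506 A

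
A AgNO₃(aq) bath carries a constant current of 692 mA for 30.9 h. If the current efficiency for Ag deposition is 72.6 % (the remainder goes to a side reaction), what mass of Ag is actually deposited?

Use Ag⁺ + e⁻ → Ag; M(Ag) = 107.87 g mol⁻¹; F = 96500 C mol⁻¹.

62.5 g

Q = I·t = 0.6920 × 111240 = 76980 C.
n(e⁻) = 76980/96500 = 0.7977 mol; theoretically n(Ag) = 0.7977/1 = 0.7977 mol, m_theo = 86.05 g.
At 72.6 % efficiency, m_actual = 0.726 × 86.05 = 62.5 g.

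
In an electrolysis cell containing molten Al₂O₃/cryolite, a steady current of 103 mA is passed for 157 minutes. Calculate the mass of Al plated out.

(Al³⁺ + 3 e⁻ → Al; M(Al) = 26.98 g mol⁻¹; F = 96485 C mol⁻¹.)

0.0904 g

Q = I·t = 0.1030 A × 9420.0 s = 970.3 C.
n(e⁻) = Q/F = 970.3 / 96485 = 0.01006 mol.
Al³⁺ + 3 e⁻ → Al, so n(Al) = n(e⁻)/3 = 0.003352 mol.
m = n·M = 0.003352 × 26.98 = 0.0904 g.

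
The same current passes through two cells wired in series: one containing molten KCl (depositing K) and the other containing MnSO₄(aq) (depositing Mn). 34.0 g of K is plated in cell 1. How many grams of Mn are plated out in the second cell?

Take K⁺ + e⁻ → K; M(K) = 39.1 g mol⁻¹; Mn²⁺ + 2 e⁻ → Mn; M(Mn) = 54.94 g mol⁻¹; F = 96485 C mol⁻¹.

n(K) = 34.0 / 39.1 = 0.8696 mol.
Since K⁺ + e⁻ → K, n(e⁻) passed = 1 × 0.8696 = 0.8696 mol.
Cells in series carry the same charge, so the same 0.8696 mol of electrons passes through cell 2.
Mn²⁺ + 2 e⁻ → Mn, so n(Mn) = 0.8696 / 2 = 0.4348 mol.
m(Mn) = 0.4348 × 54.94 = 23.9 g.

23.9 g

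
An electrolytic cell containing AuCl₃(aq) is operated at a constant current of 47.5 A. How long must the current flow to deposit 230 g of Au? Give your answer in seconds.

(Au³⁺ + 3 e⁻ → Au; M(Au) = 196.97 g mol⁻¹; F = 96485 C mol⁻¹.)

n(Au) = m/M = 230 / 196.97 = 1.168 mol.
Each Au atom requires 3 electrons, so n(e⁻) = 3 × 1.168 = 3.503 mol.
Q = n(e⁻)·F = 3.503 × 96485 = 338000 C.
t = Q/I = 338000 / 47.50 A = 7116 s.

7120 s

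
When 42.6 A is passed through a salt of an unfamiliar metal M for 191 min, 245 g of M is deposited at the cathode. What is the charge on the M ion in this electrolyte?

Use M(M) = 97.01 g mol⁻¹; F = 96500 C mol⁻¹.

+2

Q = I·t = 42.60 A × 11460 s = 488200 C, so n(e⁻) = 488200/96500 = 5.059 mol.
n(M) deposited = 245 / 97.01 = 2.526 mol.
Electrons per atom = n(e⁻)/n(M) = 5.059 / 2.526 = 2.00 ≈ 2, so the ion is M²⁺.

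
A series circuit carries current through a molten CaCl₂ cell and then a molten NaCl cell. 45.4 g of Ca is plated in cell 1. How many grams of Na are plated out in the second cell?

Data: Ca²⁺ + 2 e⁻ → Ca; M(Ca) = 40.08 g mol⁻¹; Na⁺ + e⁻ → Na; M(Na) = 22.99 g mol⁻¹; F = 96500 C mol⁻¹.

52.1 g

n(Ca) = 45.4 / 40.08 = 1.133 mol.
Since Ca²⁺ + 2 e⁻ → Ca, n(e⁻) passed = 2 × 1.133 = 2.265 mol.
Cells in series carry the same charge, so the same 2.265 mol of electrons passes through cell 2.
Na⁺ + e⁻ → Na, so n(Na) = 2.265 / 1 = 2.265 mol.
m(Na) = 2.265 × 22.99 = 52.1 g.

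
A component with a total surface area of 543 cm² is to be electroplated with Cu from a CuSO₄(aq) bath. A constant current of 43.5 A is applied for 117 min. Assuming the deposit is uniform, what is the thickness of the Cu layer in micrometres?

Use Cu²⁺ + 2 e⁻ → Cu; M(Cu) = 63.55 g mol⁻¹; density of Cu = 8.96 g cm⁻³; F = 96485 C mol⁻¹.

207 μm

Q = I·t = 43.50 × 7020.0 = 305400 C; n(e⁻) = 3.165 mol.
n(Cu) = n(e⁻)/2 = 1.582 mol, so m = 1.582 × 63.55 = 100.6 g.
Volume = m/ρ = 100.6 / 8.96 = 11.22 cm³.
Thickness = V/A = 11.22 / 543 = 0.0207 cm = 207 μm.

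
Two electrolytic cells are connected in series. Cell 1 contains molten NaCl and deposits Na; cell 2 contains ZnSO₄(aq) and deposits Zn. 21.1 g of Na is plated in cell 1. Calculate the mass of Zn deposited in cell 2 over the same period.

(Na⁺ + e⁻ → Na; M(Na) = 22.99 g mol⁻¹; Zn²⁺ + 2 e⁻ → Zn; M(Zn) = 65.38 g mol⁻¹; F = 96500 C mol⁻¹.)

n(Na) = 21.1 / 22.99 = 0.9178 mol.
Since Na⁺ + e⁻ → Na, n(e⁻) passed = 1 × 0.9178 = 0.9178 mol.
Cells in series carry the same charge, so the same 0.9178 mol of electrons passes through cell 2.
Zn²⁺ + 2 e⁻ → Zn, so n(Zn) = 0.9178 / 2 = 0.4589 mol.
m(Zn) = 0.4589 × 65.38 = 30.0 g.

30.0 g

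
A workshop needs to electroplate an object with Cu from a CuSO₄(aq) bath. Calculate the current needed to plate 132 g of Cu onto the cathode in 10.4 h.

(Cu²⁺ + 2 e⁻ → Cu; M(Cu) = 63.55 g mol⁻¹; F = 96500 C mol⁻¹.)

n(Cu) = 132 / 63.55 = 2.077 mol.
n(e⁻) = 2 × 2.077 = 4.154 mol.
Q = n(e⁻)·F = 4.154 × 96500 = 400900 C.
I = Q/t = 400900 / 37440 s = 10.7 A.

10.7 A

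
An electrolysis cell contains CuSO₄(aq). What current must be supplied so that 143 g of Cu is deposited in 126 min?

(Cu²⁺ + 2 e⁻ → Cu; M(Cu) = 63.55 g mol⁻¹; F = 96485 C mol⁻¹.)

57.4 A

n(Cu) = 143 / 63.55 = 2.250 mol.
n(e⁻) = 2 × 2.250 = 4.500 mol.
Q = n(e⁻)·F = 4.500 × 96485 = 434200 C.
I = Q/t = 434200 / 7560.0 s = 57.4 A.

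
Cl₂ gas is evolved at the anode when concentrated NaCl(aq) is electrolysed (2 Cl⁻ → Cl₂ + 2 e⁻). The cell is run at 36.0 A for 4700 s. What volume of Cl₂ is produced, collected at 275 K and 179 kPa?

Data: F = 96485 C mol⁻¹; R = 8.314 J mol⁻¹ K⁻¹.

Q = I·t = 36.00 A × 4700.0 s = 169200 C.
n(e⁻) = Q/F = 169200 / 96485 = 1.754 mol.
2 electrons are transferred per Cl₂ molecule, so n(Cl₂) = 1.754 / 2 = 0.8768 mol.
V = nRT/P = (0.8768 × 8.314 × 275) / (179 × 10³ Pa) = 0.0112 m³ = 11.2 L.

11.2 L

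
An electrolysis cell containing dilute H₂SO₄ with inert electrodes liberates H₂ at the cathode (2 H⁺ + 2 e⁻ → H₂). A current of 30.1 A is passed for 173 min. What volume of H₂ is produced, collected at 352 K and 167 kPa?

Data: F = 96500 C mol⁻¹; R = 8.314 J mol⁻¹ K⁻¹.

Q = I·t = 30.10 A × 10380 s = 312400 C.
n(e⁻) = Q/F = 312400 / 96500 = 3.238 mol.
2 electrons are transferred per H₂ molecule, so n(H₂) = 3.238 / 2 = 1.619 mol.
V = nRT/P = (1.619 × 8.314 × 352) / (167 × 10³ Pa) = 0.0284 m³ = 28.4 L.

28.4 L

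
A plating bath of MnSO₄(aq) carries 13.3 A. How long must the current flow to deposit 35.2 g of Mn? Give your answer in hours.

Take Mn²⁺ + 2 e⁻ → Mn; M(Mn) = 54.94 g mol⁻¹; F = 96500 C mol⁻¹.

n(Mn) = m/M = 35.2 / 54.94 = 0.6407 mol.
Each Mn atom requires 2 electrons, so n(e⁻) = 2 × 0.6407 = 1.281 mol.
Q = n(e⁻)·F = 1.281 × 96500 = 123700 C.
t = Q/I = 123700 / 13.30 A = 9297 s = 2.58 h.

2.58 h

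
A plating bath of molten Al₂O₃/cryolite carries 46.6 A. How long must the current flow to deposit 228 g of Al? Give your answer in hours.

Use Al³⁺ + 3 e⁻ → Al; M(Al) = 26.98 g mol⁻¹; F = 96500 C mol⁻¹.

n(Al) = m/M = 228 / 26.98 = 8.451 mol.
Each Al atom requires 3 electrons, so n(e⁻) = 3 × 8.451 = 25.35 mol.
Q = n(e⁻)·F = 25.35 × 96500 = 2446000 C.
t = Q/I = 2446000 / 46.60 A = 52500 s = 14.6 h.

14.6 h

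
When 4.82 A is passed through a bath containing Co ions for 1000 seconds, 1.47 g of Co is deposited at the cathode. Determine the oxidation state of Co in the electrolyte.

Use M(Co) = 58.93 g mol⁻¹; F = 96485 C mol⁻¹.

Q = I·t = 4.820 A × 1000.0 s = 4820 C, so n(e⁻) = 4820/96485 = 0.04996 mol.
n(Co) deposited = 1.47 / 58.93 = 0.02494 mol.
Electrons per atom = n(e⁻)/n(Co) = 0.04996 / 0.02494 = 2.00 ≈ 2, so the ion is Co²⁺.

+2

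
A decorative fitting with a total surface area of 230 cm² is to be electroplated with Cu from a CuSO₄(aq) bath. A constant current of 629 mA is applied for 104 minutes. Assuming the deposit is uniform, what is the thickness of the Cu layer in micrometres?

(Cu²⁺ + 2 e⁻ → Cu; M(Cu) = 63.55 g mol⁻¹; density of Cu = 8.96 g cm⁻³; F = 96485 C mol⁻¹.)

Q = I·t = 0.6290 × 6240.0 = 3925 C; n(e⁻) = 0.04068 mol.
n(Cu) = n(e⁻)/2 = 0.02034 mol, so m = 0.02034 × 63.55 = 1.293 g.
Volume = m/ρ = 1.293 / 8.96 = 0.1443 cm³.
Thickness = V/A = 0.1443 / 230 = 6.27 × 10⁻⁴ cm = 6.27 μm.

6.27 μm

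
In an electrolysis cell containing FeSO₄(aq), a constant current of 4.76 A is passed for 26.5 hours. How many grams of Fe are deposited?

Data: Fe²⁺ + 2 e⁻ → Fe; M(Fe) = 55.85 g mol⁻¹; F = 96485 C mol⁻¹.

Q = I·t = 4.760 A × 95400 s = 454100 C.
n(e⁻) = Q/F = 454100 / 96485 = 4.706 mol.
Fe²⁺ + 2 e⁻ → Fe, so n(Fe) = n(e⁻)/2 = 2.353 mol.
m = n·M = 2.353 × 55.85 = 131 g.

131 g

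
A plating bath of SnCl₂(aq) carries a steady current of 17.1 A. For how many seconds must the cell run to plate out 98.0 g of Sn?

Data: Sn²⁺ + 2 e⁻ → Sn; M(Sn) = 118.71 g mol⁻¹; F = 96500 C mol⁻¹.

9320 s

n(Sn) = m/M = 98.0 / 118.71 = 0.8255 mol.
Each Sn atom requires 2 electrons, so n(e⁻) = 2 × 0.8255 = 1.651 mol.
Q = n(e⁻)·F = 1.651 × 96500 = 159300 C.
t = Q/I = 159300 / 17.10 A = 9318 s.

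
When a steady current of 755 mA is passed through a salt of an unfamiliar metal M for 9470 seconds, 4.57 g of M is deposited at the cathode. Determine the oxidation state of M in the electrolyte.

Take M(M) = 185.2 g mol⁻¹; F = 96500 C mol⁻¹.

+3

Q = I·t = 0.7550 A × 9470.0 s = 7150 C, so n(e⁻) = 7150/96500 = 0.07409 mol.
n(M) deposited = 4.57 / 185.2 = 0.02468 mol.
Electrons per atom = n(e⁻)/n(M) = 0.07409 / 0.02468 = 3.00 ≈ 3, so the ion is M³⁺.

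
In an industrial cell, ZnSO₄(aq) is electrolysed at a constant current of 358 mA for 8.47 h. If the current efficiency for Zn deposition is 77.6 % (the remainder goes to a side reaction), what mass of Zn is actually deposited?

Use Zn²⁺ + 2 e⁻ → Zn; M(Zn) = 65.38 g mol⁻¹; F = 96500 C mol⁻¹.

Q = I·t = 0.3580 × 30492 = 10920 C.
n(e⁻) = 10920/96500 = 0.1131 mol; theoretically n(Zn) = 0.1131/2 = 0.05656 mol, m_theo = 3.698 g.
At 77.6 % efficiency, m_actual = 0.776 × 3.698 = 2.87 g.

2.87 g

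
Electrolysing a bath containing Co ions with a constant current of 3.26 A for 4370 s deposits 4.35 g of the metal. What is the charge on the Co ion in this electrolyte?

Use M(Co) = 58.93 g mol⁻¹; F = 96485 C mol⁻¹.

+2

Q = I·t = 3.260 A × 4370.0 s = 14250 C, so n(e⁻) = 14250/96485 = 0.1477 mol.
n(Co) deposited = 4.35 / 58.93 = 0.07382 mol.
Electrons per atom = n(e⁻)/n(Co) = 0.1477 / 0.07382 = 2.00 ≈ 2, so the ion is Co²⁺.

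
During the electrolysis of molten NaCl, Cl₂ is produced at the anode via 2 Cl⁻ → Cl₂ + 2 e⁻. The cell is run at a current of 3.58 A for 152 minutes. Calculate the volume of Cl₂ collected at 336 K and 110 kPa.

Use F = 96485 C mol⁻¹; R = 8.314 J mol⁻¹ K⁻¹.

Q = I·t = 3.580 A × 9120.0 s = 32650 C.
n(e⁻) = Q/F = 32650 / 96485 = 0.3384 mol.
2 electrons are transferred per Cl₂ molecule, so n(Cl₂) = 0.3384 / 2 = 0.1692 mol.
V = nRT/P = (0.1692 × 8.314 × 336) / (110 × 10³ Pa) = 0.00430 m³ = 4.30 L.

4.30 L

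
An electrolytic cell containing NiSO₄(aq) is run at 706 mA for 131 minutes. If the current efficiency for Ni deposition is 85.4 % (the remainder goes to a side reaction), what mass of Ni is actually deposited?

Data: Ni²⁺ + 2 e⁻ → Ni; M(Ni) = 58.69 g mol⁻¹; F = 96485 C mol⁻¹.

Q = I·t = 0.7060 × 7860.0 = 5549 C.
n(e⁻) = 5549/96485 = 0.05751 mol; theoretically n(Ni) = 0.05751/2 = 0.02876 mol, m_theo = 1.688 g.
At 85.4 % efficiency, m_actual = 0.854 × 1.688 = 1.44 g.

1.44 g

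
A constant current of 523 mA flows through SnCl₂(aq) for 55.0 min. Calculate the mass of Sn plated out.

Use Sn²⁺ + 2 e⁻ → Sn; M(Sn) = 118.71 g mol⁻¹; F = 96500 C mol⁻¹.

Q = I·t = 0.5230 A × 3300.0 s = 1726 C.
n(e⁻) = Q/F = 1726 / 96500 = 0.01788 mol.
Sn²⁺ + 2 e⁻ → Sn, so n(Sn) = n(e⁻)/2 = 0.008942 mol.
m = n·M = 0.008942 × 118.71 = 1.06 g.

1.06 g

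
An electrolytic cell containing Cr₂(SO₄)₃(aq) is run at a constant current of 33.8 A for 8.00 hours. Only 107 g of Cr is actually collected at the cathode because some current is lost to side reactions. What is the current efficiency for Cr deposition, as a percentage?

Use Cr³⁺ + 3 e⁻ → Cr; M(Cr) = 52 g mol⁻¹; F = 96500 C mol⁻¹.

Q = I·t = 33.80 × 28800 = 973400 C; n(e⁻) = 973400/96500 = 10.09 mol.
Theoretical n(Cr) = n(e⁻)/3 = 3.362 mol, i.e. m_theo = 3.362 × 52 = 174.8 g.
Efficiency = m_actual / m_theo = 107 / 174.8 = 61.2 %.

61.2 %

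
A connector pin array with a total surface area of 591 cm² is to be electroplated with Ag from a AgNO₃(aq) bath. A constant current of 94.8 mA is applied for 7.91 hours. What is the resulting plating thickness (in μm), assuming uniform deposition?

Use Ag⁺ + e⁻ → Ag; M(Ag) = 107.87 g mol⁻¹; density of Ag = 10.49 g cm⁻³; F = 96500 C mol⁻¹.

4.87 μm

Q = I·t = 0.09480 × 28476 = 2700 C; n(e⁻) = 0.02797 mol.
n(Ag) = n(e⁻)/1 = 0.02797 mol, so m = 0.02797 × 107.87 = 3.018 g.
Volume = m/ρ = 3.018 / 10.49 = 0.2877 cm³.
Thickness = V/A = 0.2877 / 591 = 4.87 × 10⁻⁴ cm = 4.87 μm.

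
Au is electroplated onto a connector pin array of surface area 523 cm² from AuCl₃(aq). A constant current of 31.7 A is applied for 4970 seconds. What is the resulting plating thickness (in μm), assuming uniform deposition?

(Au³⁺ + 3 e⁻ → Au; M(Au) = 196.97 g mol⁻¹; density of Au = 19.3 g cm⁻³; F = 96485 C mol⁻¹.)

Q = I·t = 31.70 × 4970.0 = 157500 C; n(e⁻) = 1.633 mol.
n(Au) = n(e⁻)/3 = 0.5443 mol, so m = 0.5443 × 196.97 = 107.2 g.
Volume = m/ρ = 107.2 / 19.3 = 5.555 cm³.
Thickness = V/A = 5.555 / 523 = 0.0106 cm = 106 μm.

106 μm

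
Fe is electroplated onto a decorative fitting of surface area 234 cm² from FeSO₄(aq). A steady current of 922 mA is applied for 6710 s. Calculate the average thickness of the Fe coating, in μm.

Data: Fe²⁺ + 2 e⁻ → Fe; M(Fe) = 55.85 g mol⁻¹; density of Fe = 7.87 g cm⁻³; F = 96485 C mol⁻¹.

Q = I·t = 0.9220 × 6710.0 = 6187 C; n(e⁻) = 0.06412 mol.
n(Fe) = n(e⁻)/2 = 0.03206 mol, so m = 0.03206 × 55.85 = 1.791 g.
Volume = m/ρ = 1.791 / 7.87 = 0.2275 cm³.
Thickness = V/A = 0.2275 / 234 = 9.72 × 10⁻⁴ cm = 9.72 μm.

9.72 μm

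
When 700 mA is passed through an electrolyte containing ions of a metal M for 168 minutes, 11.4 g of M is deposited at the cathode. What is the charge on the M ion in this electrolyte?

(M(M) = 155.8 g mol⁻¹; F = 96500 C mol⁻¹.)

Q = I·t = 0.7000 A × 10080 s = 7056 C, so n(e⁻) = 7056/96500 = 0.07312 mol.
n(M) deposited = 11.4 / 155.8 = 0.07317 mol.
Electrons per atom = n(e⁻)/n(M) = 0.07312 / 0.07317 = 0.999 ≈ 1, so the ion is M⁺.

+1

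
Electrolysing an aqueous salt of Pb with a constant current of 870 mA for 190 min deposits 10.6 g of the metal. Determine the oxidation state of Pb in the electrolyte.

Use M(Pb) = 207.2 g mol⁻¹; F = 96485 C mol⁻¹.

+2

Q = I·t = 0.8700 A × 11400 s = 9918 C, so n(e⁻) = 9918/96485 = 0.1028 mol.
n(Pb) deposited = 10.6 / 207.2 = 0.05116 mol.
Electrons per atom = n(e⁻)/n(Pb) = 0.1028 / 0.05116 = 2.01 ≈ 2, so the ion is Pb²⁺.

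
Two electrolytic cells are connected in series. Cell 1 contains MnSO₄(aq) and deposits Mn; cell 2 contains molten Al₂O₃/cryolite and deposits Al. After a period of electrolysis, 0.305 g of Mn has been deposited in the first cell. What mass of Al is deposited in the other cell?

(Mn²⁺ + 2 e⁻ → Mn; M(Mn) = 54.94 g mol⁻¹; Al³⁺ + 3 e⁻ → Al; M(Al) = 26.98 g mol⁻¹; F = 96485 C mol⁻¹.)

n(Mn) = 0.305 / 54.94 = 0.005552 mol.
Since Mn²⁺ + 2 e⁻ → Mn, n(e⁻) passed = 2 × 0.005552 = 0.01110 mol.
Cells in series carry the same charge, so the same 0.01110 mol of electrons passes through cell 2.
Al³⁺ + 3 e⁻ → Al, so n(Al) = 0.01110 / 3 = 0.003701 mol.
m(Al) = 0.003701 × 26.98 = 0.0999 g.

0.0999 g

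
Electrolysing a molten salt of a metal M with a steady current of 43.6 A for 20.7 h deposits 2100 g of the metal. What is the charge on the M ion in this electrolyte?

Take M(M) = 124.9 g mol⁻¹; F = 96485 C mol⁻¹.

Q = I·t = 43.60 A × 74520 s = 3249000 C, so n(e⁻) = 3249000/96485 = 33.67 mol.
n(M) deposited = 2100 / 124.9 = 16.81 mol.
Electrons per atom = n(e⁻)/n(M) = 33.67 / 16.81 = 2.00 ≈ 2, so the ion is M²⁺.

+2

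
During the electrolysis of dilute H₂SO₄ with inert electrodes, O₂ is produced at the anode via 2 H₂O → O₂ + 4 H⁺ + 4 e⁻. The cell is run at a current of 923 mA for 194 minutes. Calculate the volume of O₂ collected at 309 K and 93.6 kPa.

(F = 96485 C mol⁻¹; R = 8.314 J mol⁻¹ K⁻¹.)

0.764 L

Q = I·t = 0.9230 A × 11640 s = 10740 C.
n(e⁻) = Q/F = 10740 / 96485 = 0.1114 mol.
4 electrons are transferred per O₂ molecule, so n(O₂) = 0.1114 / 4 = 0.02784 mol.
V = nRT/P = (0.02784 × 8.314 × 309) / (93.6 × 10³ Pa) = 7.64 × 10⁻⁴ m³ = 0.764 L.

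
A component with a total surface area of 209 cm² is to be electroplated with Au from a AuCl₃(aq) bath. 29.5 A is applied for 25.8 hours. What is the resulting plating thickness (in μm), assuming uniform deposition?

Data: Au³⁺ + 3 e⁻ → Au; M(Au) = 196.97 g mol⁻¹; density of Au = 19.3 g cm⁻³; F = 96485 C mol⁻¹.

4620 μm

Q = I·t = 29.50 × 92880 = 2740000 C; n(e⁻) = 28.40 mol.
n(Au) = n(e⁻)/3 = 9.466 mol, so m = 9.466 × 196.97 = 1865 g.
Volume = m/ρ = 1865 / 19.3 = 96.61 cm³.
Thickness = V/A = 96.61 / 209 = 0.462 cm = 4620 μm.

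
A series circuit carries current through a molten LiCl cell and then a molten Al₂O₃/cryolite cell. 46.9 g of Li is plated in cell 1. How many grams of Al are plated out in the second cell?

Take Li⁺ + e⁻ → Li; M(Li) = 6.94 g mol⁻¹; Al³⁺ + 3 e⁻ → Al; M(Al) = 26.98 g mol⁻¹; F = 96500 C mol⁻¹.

60.8 g

n(Li) = 46.9 / 6.94 = 6.758 mol.
Since Li⁺ + e⁻ → Li, n(e⁻) passed = 1 × 6.758 = 6.758 mol.
Cells in series carry the same charge, so the same 6.758 mol of electrons passes through cell 2.
Al³⁺ + 3 e⁻ → Al, so n(Al) = 6.758 / 3 = 2.253 mol.
m(Al) = 2.253 × 26.98 = 60.8 g.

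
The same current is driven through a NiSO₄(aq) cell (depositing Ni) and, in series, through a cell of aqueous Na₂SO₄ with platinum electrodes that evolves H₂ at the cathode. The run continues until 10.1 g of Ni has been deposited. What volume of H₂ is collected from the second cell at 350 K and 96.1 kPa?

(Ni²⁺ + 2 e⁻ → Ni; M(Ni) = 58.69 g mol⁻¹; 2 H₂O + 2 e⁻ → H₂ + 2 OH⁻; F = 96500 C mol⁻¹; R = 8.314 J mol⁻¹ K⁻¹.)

n(Ni) = 10.1 / 58.69 = 0.1721 mol, so n(e⁻) = 2 × 0.1721 = 0.3442 mol.
The cells are in series, so the same 0.3442 mol of electrons passes through the second cell.
2 H₂O + 2 e⁻ → H₂ + 2 OH⁻ — 2 mol e⁻ per mol H₂, so n(H₂) = 0.3442/2 = 0.1721 mol.
V = nRT/P = (0.1721 × 8.314 × 350) / (96.1 × 10³) = 0.00521 m³ = 5.21 L.

5.21 L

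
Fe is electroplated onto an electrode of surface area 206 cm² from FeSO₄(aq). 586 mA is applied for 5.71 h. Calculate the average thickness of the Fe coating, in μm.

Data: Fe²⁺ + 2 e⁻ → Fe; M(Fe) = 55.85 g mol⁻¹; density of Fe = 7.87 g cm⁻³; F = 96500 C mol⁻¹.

Q = I·t = 0.5860 × 20556 = 12050 C; n(e⁻) = 0.1248 mol.
n(Fe) = n(e⁻)/2 = 0.06241 mol, so m = 0.06241 × 55.85 = 3.486 g.
Volume = m/ρ = 3.486 / 7.87 = 0.4429 cm³.
Thickness = V/A = 0.4429 / 206 = 0.00215 cm = 21.5 μm.

21.5 μm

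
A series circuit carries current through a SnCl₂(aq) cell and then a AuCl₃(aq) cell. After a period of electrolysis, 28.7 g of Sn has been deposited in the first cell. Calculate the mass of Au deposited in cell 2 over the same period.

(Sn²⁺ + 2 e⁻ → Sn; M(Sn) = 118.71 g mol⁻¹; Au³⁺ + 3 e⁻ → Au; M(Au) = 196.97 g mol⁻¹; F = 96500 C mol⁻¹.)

n(Sn) = 28.7 / 118.71 = 0.2418 mol.
Since Sn²⁺ + 2 e⁻ → Sn, n(e⁻) passed = 2 × 0.2418 = 0.4835 mol.
Cells in series carry the same charge, so the same 0.4835 mol of electrons passes through cell 2.
Au³⁺ + 3 e⁻ → Au, so n(Au) = 0.4835 / 3 = 0.1612 mol.
m(Au) = 0.1612 × 196.97 = 31.7 g.

31.7 g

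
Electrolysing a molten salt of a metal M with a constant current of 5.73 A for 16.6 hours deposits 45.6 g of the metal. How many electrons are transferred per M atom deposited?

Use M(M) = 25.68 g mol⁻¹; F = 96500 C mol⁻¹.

2

Q = I·t = 5.730 A × 59760 s = 342400 C, so n(e⁻) = 342400/96500 = 3.548 mol.
n(M) deposited = 45.6 / 25.68 = 1.776 mol.
Electrons per atom = n(e⁻)/n(M) = 3.548 / 1.776 = 2.00 ≈ 2, so the ion is M²⁺.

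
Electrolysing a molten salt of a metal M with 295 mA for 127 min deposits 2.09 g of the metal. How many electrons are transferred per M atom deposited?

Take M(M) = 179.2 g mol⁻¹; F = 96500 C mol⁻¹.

Q = I·t = 0.2950 A × 7620.0 s = 2248 C, so n(e⁻) = 2248/96500 = 0.02329 mol.
n(M) deposited = 2.09 / 179.2 = 0.01166 mol.
Electrons per atom = n(e⁻)/n(M) = 0.02329 / 0.01166 = 2.00 ≈ 2, so the ion is M²⁺.

2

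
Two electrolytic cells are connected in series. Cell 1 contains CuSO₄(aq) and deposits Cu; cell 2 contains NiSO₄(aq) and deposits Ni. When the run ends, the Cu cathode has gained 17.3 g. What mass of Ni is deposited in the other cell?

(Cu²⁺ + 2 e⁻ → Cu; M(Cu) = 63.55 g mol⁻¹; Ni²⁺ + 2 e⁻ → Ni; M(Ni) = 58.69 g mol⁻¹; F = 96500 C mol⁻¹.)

n(Cu) = 17.3 / 63.55 = 0.2722 mol.
Since Cu²⁺ + 2 e⁻ → Cu, n(e⁻) passed = 2 × 0.2722 = 0.5445 mol.
Cells in series carry the same charge, so the same 0.5445 mol of electrons passes through cell 2.
Ni²⁺ + 2 e⁻ → Ni, so n(Ni) = 0.5445 / 2 = 0.2722 mol.
m(Ni) = 0.2722 × 58.69 = 16.0 g.

16.0 g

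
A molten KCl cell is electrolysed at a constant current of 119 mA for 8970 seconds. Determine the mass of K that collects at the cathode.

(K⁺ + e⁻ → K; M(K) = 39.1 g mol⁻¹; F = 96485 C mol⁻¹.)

Q = I·t = 0.1190 A × 8970.0 s = 1067 C.
n(e⁻) = Q/F = 1067 / 96485 = 0.01106 mol.
K⁺ + e⁻ → K, so n(K) = n(e⁻)/1 = 0.01106 mol.
m = n·M = 0.01106 × 39.1 = 0.433 g.

0.433 g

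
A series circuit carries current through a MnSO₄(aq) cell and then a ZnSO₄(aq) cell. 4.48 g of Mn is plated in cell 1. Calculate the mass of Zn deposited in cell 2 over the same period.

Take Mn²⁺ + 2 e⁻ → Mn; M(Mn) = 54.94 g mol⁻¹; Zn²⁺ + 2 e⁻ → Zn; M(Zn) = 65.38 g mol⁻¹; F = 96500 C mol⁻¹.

n(Mn) = 4.48 / 54.94 = 0.08154 mol.
Since Mn²⁺ + 2 e⁻ → Mn, n(e⁻) passed = 2 × 0.08154 = 0.1631 mol.
Cells in series carry the same charge, so the same 0.1631 mol of electrons passes through cell 2.
Zn²⁺ + 2 e⁻ → Zn, so n(Zn) = 0.1631 / 2 = 0.08154 mol.
m(Zn) = 0.08154 × 65.38 = 5.33 g.

5.33 g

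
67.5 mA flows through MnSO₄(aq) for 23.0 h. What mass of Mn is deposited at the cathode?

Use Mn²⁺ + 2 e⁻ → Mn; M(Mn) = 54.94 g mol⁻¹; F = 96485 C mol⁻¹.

1.59 g

Q = I·t = 0.06750 A × 82800 s = 5589 C.
n(e⁻) = Q/F = 5589 / 96485 = 0.05793 mol.
Mn²⁺ + 2 e⁻ → Mn, so n(Mn) = n(e⁻)/2 = 0.02896 mol.
m = n·M = 0.02896 × 54.94 = 1.59 g.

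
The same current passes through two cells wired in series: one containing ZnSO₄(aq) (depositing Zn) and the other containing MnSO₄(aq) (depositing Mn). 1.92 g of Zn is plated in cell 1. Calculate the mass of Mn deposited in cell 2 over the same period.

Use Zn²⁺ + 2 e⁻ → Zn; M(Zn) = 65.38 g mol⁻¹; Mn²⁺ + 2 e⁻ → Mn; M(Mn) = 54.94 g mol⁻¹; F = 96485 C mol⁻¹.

1.61 g

n(Zn) = 1.92 / 65.38 = 0.02937 mol.
Since Zn²⁺ + 2 e⁻ → Zn, n(e⁻) passed = 2 × 0.02937 = 0.05873 mol.
Cells in series carry the same charge, so the same 0.05873 mol of electrons passes through cell 2.
Mn²⁺ + 2 e⁻ → Mn, so n(Mn) = 0.05873 / 2 = 0.02937 mol.
m(Mn) = 0.02937 × 54.94 = 1.61 g.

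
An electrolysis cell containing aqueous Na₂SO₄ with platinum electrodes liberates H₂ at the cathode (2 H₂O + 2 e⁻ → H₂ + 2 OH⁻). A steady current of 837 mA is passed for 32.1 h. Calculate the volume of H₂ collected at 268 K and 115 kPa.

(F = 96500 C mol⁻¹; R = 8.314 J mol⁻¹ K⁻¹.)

9.71 L

Q = I·t = 0.8370 A × 115560 s = 96720 C.
n(e⁻) = Q/F = 96720 / 96500 = 1.002 mol.
2 electrons are transferred per H₂ molecule, so n(H₂) = 1.002 / 2 = 0.5012 mol.
V = nRT/P = (0.5012 × 8.314 × 268) / (115 × 10³ Pa) = 0.00971 m³ = 9.71 L.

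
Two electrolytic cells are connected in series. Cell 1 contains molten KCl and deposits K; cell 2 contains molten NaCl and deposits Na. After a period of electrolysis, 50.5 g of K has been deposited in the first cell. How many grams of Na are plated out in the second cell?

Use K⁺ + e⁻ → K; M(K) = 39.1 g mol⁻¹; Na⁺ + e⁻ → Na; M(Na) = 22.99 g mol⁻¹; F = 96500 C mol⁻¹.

n(K) = 50.5 / 39.1 = 1.292 mol.
Since K⁺ + e⁻ → K, n(e⁻) passed = 1 × 1.292 = 1.292 mol.
Cells in series carry the same charge, so the same 1.292 mol of electrons passes through cell 2.
Na⁺ + e⁻ → Na, so n(Na) = 1.292 / 1 = 1.292 mol.
m(Na) = 1.292 × 22.99 = 29.7 g.

29.7 g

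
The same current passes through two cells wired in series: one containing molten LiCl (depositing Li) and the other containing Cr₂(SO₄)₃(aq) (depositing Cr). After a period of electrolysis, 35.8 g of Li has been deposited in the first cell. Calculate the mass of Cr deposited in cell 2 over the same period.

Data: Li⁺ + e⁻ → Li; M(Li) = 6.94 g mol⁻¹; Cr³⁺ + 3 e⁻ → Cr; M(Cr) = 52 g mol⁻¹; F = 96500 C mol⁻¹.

n(Li) = 35.8 / 6.94 = 5.159 mol.
Since Li⁺ + e⁻ → Li, n(e⁻) passed = 1 × 5.159 = 5.159 mol.
Cells in series carry the same charge, so the same 5.159 mol of electrons passes through cell 2.
Cr³⁺ + 3 e⁻ → Cr, so n(Cr) = 5.159 / 3 = 1.720 mol.
m(Cr) = 1.720 × 52 = 89.4 g.

89.4 g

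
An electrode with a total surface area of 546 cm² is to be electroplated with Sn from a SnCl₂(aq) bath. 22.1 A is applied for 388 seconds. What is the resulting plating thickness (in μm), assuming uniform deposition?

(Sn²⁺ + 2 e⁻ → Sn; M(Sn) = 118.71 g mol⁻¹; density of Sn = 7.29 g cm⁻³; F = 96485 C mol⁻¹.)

13.3 μm

Q = I·t = 22.10 × 388.00 = 8575 C; n(e⁻) = 0.08887 mol.
n(Sn) = n(e⁻)/2 = 0.04444 mol, so m = 0.04444 × 118.71 = 5.275 g.
Volume = m/ρ = 5.275 / 7.29 = 0.7236 cm³.
Thickness = V/A = 0.7236 / 546 = 0.00133 cm = 13.3 μm.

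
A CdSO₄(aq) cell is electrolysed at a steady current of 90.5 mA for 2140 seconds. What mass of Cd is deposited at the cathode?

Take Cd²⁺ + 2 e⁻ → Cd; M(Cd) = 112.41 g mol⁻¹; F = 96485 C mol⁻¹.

0.113 g

Q = I·t = 0.09050 A × 2140.0 s = 193.7 C.
n(e⁻) = Q/F = 193.7 / 96485 = 0.002007 mol.
Cd²⁺ + 2 e⁻ → Cd, so n(Cd) = n(e⁻)/2 = 0.001004 mol.
m = n·M = 0.001004 × 112.41 = 0.113 g.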